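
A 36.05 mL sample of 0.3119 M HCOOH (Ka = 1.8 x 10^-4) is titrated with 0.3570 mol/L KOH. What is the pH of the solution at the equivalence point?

n(HCOOH) = 0.3119 x 0.03605 = 0.01124 mol; V(KOH) at equivalence = 0.01124/0.3570 = 0.03150 L.
At equivalence all the acid is converted to HCOO-; total volume = 0.03605 + 0.03150 = 0.06755 L, so [HCOO-] = 0.01124/0.06755 = 0.1665 M.
Kb = Kw/Ka = 1.0e-14 / 1.8 x 10^-4 = 5.56e-11.
[OH^-] = sqrt(Kb x [HCOO-]) = sqrt(5.56e-11 x 0.1665) = 3.04e-6 M.
pOH = 5.52, so pH = 14.00 - 5.52 = 8.48.

8.48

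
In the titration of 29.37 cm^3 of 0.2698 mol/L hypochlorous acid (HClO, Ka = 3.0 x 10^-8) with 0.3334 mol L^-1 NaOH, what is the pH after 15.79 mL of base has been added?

7.82

Initial n(HClO) = 0.2698 x 0.02937 = 0.007924 mol.
n(NaOH) added = 0.3334 x 0.01579 = 0.005264 mol, converting that many moles of HClO to ClO-.
Remaining n(HClO) = 0.002660 mol; n(ClO-) = 0.005264 mol.
By Henderson-Hasselbalch, pH = pKa + log([A^-]/[HA]) = 7.52 + log(0.005264/0.002660) = 7.52 + (+0.30) = 7.82.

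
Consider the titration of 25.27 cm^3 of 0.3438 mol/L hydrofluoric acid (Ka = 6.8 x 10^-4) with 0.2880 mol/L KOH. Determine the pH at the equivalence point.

8.18

n(HF) = 0.3438 x 0.02527 = 0.008688 mol; V(KOH) at equivalence = 0.008688/0.2880 = 0.03017 L.
At equivalence all the acid is converted to F-; total volume = 0.02527 + 0.03017 = 0.05544 L, so [F-] = 0.008688/0.05544 = 0.1567 M.
Kb = Kw/Ka = 1.0e-14 / 6.8 x 10^-4 = 1.47e-11.
[OH^-] = sqrt(Kb x [F-]) = sqrt(1.47e-11 x 0.1567) = 1.52e-6 M.
pOH = 5.82, so pH = 14.00 - 5.82 = 8.18.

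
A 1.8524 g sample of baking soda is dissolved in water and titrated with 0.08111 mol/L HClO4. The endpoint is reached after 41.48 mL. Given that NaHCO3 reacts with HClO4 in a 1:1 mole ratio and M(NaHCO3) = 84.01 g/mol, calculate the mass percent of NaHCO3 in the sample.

n(HClO4) = 0.08111 x 0.04148 = 0.003364 mol.
n(NaHCO3) = 0.003364 / 1 = 0.003364 mol.
mass of NaHCO3 = 0.003364 x 84.01 = 0.2826 g.
% purity = 0.2826 / 1.8524 x 100 = 15.3%.

15.3%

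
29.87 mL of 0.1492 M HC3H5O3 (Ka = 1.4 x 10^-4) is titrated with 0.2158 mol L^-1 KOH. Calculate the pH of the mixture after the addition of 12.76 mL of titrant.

4.06

Initial n(HC3H5O3) = 0.1492 x 0.02987 = 0.004457 mol.
n(KOH) added = 0.2158 x 0.01276 = 0.002754 mol, converting that many moles of HC3H5O3 to C3H5O3-.
Remaining n(HC3H5O3) = 0.001703 mol; n(C3H5O3-) = 0.002754 mol.
By Henderson-Hasselbalch, pH = pKa + log([A^-]/[HA]) = 3.85 + log(0.002754/0.001703) = 3.85 + (+0.21) = 4.06.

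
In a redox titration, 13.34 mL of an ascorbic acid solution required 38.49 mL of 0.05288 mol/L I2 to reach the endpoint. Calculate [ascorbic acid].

n(I2) = 0.05288 x 0.03849 = 0.002035 mol.
From the balanced equation, 1 mol I2 reacts with 1 mol ascorbic acid, so n(ascorbic acid) = 0.002035 x 1/1 = 0.002035 mol.
[ascorbic acid] = 0.002035 / 0.01334 L = 0.153 M.

0.153 M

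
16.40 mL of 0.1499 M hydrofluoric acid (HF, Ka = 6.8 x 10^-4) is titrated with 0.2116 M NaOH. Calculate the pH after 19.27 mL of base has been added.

12.66

n(acid) = 0.1499 x 0.01640 = 0.002458 mol; n(NaOH) added = 0.2116 x 0.01927 = 0.004078 mol.
Base is in excess by 0.004078 - 0.002458 = 0.001619 mol in a total volume of 0.03567 L.
[OH^-] = 0.001619/0.03567 = 0.04539 M, so pOH = 1.34 and pH = 14.00 - 1.34 = 12.66.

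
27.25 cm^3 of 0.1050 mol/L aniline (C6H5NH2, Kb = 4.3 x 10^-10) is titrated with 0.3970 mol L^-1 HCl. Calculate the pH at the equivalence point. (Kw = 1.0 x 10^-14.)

2.86

n(C6H5NH2) = 0.1050 x 0.02725 = 0.002861 mol; V(HCl) at equivalence = 0.002861/0.3970 = 0.007207 L.
At equivalence the base is fully converted to C6H5NH3+; total volume = 0.03446 L, so [C6H5NH3+] = 0.002861/0.03446 = 0.08304 M.
Ka(C6H5NH3+) = Kw/Kb = 1.0e-14 / 4.3 x 10^-10 = 2.33e-5.
[H^+] = sqrt(Ka x [C6H5NH3+]) = sqrt(2.33e-5 x 0.08304) = 0.00139 M.
pH = -log(0.00139) = 2.86.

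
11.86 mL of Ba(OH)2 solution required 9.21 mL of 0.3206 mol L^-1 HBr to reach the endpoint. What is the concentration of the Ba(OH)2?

0.124 M

n(HBr) delivered = 0.3206 x 0.009210 = 0.002953 mol.
The reaction is 1 Ba(OH)2 + 2 HBr, so n(Ba(OH)2) = 0.002953 x 1/2 = 0.001476 mol.
[Ba(OH)2] = 0.001476 mol / 0.01186 L = 0.124 M.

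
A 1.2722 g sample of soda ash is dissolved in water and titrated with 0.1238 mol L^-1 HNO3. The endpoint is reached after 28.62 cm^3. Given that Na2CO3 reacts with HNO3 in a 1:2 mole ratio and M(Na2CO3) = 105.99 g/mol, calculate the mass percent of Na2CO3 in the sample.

n(HNO3) = 0.1238 x 0.02862 = 0.003543 mol.
n(Na2CO3) = 0.003543 / 2 = 0.001772 mol.
mass of Na2CO3 = 0.001772 x 105.99 = 0.1878 g.
% purity = 0.1878 / 1.2722 x 100 = 14.8%.

14.8%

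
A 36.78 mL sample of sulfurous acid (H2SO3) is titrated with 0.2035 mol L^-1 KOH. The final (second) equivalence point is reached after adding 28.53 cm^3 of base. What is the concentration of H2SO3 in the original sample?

0.0789 M

n(KOH) = 0.2035 x 0.02853 = 0.005806 mol.
At the final (second) equivalence point, 2 mol OH^- react per mol H2SO3, so n(H2SO3) = 0.005806 / 2 = 0.002903 mol.
[H2SO3] = 0.002903 / 0.03678 L = 0.0789 M.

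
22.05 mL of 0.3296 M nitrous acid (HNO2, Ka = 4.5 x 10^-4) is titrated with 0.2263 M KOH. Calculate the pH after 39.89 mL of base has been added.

n(acid) = 0.3296 x 0.02205 = 0.007268 mol; n(KOH) added = 0.2263 x 0.03989 = 0.009027 mol.
Base is in excess by 0.009027 - 0.007268 = 0.001759 mol in a total volume of 0.06194 L.
[OH^-] = 0.001759/0.06194 = 0.02841 M, so pOH = 1.55 and pH = 14.00 - 1.55 = 12.45.

12.45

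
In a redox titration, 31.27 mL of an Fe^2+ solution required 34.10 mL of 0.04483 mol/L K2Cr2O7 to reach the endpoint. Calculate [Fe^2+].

n(K2Cr2O7) = 0.04483 x 0.03410 = 0.001529 mol.
From the balanced equation, 1 mol K2Cr2O7 reacts with 6 mol Fe^2+, so n(Fe^2+) = 0.001529 x 6/1 = 0.009172 mol.
[Fe^2+] = 0.009172 / 0.03127 L = 0.293 M.

0.293 M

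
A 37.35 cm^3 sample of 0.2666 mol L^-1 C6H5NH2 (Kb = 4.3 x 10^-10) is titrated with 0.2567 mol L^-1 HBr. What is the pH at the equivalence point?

n(C6H5NH2) = 0.2666 x 0.03735 = 0.009958 mol; V(HBr) at equivalence = 0.009958/0.2567 = 0.03879 L.
At equivalence the base is fully converted to C6H5NH3+; total volume = 0.07614 L, so [C6H5NH3+] = 0.009958/0.07614 = 0.1308 M.
Ka(C6H5NH3+) = Kw/Kb = 1.0e-14 / 4.3 x 10^-10 = 2.33e-5.
[H^+] = sqrt(Ka x [C6H5NH3+]) = sqrt(2.33e-5 x 0.1308) = 0.00174 M.
pH = -log(0.00174) = 2.76.

2.76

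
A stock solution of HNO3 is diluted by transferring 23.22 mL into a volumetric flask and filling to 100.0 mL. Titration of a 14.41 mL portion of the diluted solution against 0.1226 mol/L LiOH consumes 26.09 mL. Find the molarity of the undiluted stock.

0.956 M

n(LiOH) = 0.1226 x 0.02609 = 0.003199 mol.
n(HNO3) in the aliquot = 0.003199 mol.
[diluted HNO3] = 0.003199 / 0.01441 = 0.2220 M.
Dilution factor = 100.0/23.22 = 4.307, so [stock] = 0.2220 x 4.307 = 0.956 M.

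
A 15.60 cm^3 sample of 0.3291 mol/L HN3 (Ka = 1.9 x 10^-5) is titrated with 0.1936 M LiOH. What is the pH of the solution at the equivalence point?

8.90

n(HN3) = 0.3291 x 0.01560 = 0.005134 mol; V(LiOH) at equivalence = 0.005134/0.1936 = 0.02652 L.
At equivalence all the acid is converted to N3-; total volume = 0.01560 + 0.02652 = 0.04212 L, so [N3-] = 0.005134/0.04212 = 0.1219 M.
Kb = Kw/Ka = 1.0e-14 / 1.9 x 10^-5 = 5.26e-10.
[OH^-] = sqrt(Kb x [N3-]) = sqrt(5.26e-10 x 0.1219) = 8.01e-6 M.
pOH = 5.10, so pH = 14.00 - 5.10 = 8.90.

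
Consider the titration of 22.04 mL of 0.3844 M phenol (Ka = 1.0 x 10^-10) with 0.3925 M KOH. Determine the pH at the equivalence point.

n(C6H5OH) = 0.3844 x 0.02204 = 0.008472 mol; V(KOH) at equivalence = 0.008472/0.3925 = 0.02159 L.
At equivalence all the acid is converted to C6H5O-; total volume = 0.02204 + 0.02159 = 0.04363 L, so [C6H5O-] = 0.008472/0.04363 = 0.1942 M.
Kb = Kw/Ka = 1.0e-14 / 1.0 x 10^-10 = 0.000100.
[OH^-] = sqrt(Kb x [C6H5O-]) = sqrt(0.000100 x 0.1942) = 0.00441 M.
pOH = 2.36, so pH = 14.00 - 2.36 = 11.64.

11.64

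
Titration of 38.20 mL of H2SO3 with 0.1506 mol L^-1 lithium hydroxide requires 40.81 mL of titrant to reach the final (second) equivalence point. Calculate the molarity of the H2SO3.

n(LiOH) = 0.1506 x 0.04081 = 0.006146 mol.
At the final (second) equivalence point, 2 mol OH^- react per mol H2SO3, so n(H2SO3) = 0.006146 / 2 = 0.003073 mol.
[H2SO3] = 0.003073 / 0.03820 L = 0.0804 M.

0.0804 M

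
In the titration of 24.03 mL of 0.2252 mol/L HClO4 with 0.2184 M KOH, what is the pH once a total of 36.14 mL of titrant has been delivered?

n(acid) = 0.2252 x 0.02403 = 0.005412 mol; n(KOH) added = 0.2184 x 0.03614 = 0.007893 mol.
Base is in excess by 0.007893 - 0.005412 = 0.002481 mol in a total volume of 0.06017 L.
[OH^-] = 0.002481/0.06017 = 0.04124 M, so pOH = 1.38 and pH = 14.00 - 1.38 = 12.62.

12.62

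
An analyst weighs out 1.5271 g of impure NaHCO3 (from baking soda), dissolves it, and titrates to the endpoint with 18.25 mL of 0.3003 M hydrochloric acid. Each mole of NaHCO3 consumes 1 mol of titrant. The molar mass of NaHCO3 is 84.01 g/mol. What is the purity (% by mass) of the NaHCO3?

n(HCl) = 0.3003 x 0.01825 = 0.005480 mol.
n(NaHCO3) = 0.005480 / 1 = 0.005480 mol.
mass of NaHCO3 = 0.005480 x 84.01 = 0.4604 g.
% purity = 0.4604 / 1.5271 x 100 = 30.1%.

30.1%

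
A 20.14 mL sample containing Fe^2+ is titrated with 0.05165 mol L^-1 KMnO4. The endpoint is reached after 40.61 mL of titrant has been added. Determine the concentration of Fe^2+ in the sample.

0.521 M

n(KMnO4) = 0.05165 x 0.04061 = 0.002098 mol.
From the balanced equation, 1 mol KMnO4 reacts with 5 mol Fe^2+, so n(Fe^2+) = 0.002098 x 5/1 = 0.01049 mol.
[Fe^2+] = 0.01049 / 0.02014 L = 0.521 M.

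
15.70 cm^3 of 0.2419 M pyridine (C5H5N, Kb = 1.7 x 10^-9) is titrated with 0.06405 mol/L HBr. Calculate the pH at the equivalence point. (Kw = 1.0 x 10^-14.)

n(C5H5N) = 0.2419 x 0.01570 = 0.003798 mol; V(HBr) at equivalence = 0.003798/0.06405 = 0.05929 L.
At equivalence the base is fully converted to C5H5NH+; total volume = 0.07499 L, so [C5H5NH+] = 0.003798/0.07499 = 0.05064 M.
Ka(C5H5NH+) = Kw/Kb = 1.0e-14 / 1.7 x 10^-9 = 5.88e-6.
[H^+] = sqrt(Ka x [C5H5NH+]) = sqrt(5.88e-6 x 0.05064) = 0.000546 M.
pH = -log(0.000546) = 3.26.

3.26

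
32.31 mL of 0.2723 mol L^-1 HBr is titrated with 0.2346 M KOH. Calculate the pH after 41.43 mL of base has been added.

12.10

n(acid) = 0.2723 x 0.03231 = 0.008798 mol; n(KOH) added = 0.2346 x 0.04143 = 0.009719 mol.
Base is in excess by 0.009719 - 0.008798 = 0.0009215 mol in a total volume of 0.07374 L.
[OH^-] = 0.0009215/0.07374 = 0.01250 M, so pOH = 1.90 and pH = 14.00 - 1.90 = 12.10.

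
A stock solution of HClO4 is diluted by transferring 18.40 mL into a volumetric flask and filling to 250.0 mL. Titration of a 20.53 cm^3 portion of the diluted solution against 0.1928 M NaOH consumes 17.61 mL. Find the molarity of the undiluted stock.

2.25 M

n(NaOH) = 0.1928 x 0.01761 = 0.003395 mol.
n(HClO4) in the aliquot = 0.003395 mol.
[diluted HClO4] = 0.003395 / 0.02053 = 0.1654 M.
Dilution factor = 250.0/18.40 = 13.59, so [stock] = 0.1654 x 13.59 = 2.25 M.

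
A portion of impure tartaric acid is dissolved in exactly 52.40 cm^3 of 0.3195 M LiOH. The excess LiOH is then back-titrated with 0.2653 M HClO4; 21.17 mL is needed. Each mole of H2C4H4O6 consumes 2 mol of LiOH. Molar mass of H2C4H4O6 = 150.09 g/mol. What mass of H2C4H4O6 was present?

Total n(LiOH) added = 0.3195 x 0.05240 = 0.01674 mol.
n(HClO4) used = 0.2653 x 0.02117 = 0.005616 mol, which equals the excess n(LiOH).
So n(LiOH) consumed by the sample = 0.01674 - 0.005616 = 0.01113 mol.
n(H2C4H4O6) = 0.01113 / 2 = 0.005563 mol.
mass = 0.005563 mol x 150.09 g/mol = 0.835 g.

0.835 g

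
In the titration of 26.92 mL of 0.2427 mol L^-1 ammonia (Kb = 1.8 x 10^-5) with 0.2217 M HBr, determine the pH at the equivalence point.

n(NH3) = 0.2427 x 0.02692 = 0.006533 mol; V(HBr) at equivalence = 0.006533/0.2217 = 0.02947 L.
At equivalence the base is fully converted to NH4+; total volume = 0.05639 L, so [NH4+] = 0.006533/0.05639 = 0.1159 M.
Ka(NH4+) = Kw/Kb = 1.0e-14 / 1.8 x 10^-5 = 5.56e-10.
[H^+] = sqrt(Ka x [NH4+]) = sqrt(5.56e-10 x 0.1159) = 8.02e-6 M.
pH = -log(8.02e-6) = 5.10.

5.10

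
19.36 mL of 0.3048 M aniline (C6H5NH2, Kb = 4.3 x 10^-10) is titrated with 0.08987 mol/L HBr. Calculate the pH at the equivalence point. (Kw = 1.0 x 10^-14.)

2.90

n(C6H5NH2) = 0.3048 x 0.01936 = 0.005901 mol; V(HBr) at equivalence = 0.005901/0.08987 = 0.06566 L.
At equivalence the base is fully converted to C6H5NH3+; total volume = 0.08502 L, so [C6H5NH3+] = 0.005901/0.08502 = 0.06941 M.
Ka(C6H5NH3+) = Kw/Kb = 1.0e-14 / 4.3 x 10^-10 = 2.33e-5.
[H^+] = sqrt(Ka x [C6H5NH3+]) = sqrt(2.33e-5 x 0.06941) = 0.00127 M.
pH = -log(0.00127) = 2.90.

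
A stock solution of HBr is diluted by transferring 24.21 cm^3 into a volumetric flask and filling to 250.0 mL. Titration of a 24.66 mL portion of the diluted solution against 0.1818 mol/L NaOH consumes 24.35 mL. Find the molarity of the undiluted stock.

n(NaOH) = 0.1818 x 0.02435 = 0.004427 mol.
n(HBr) in the aliquot = 0.004427 mol.
[diluted HBr] = 0.004427 / 0.02466 = 0.1795 M.
Dilution factor = 250.0/24.21 = 10.33, so [stock] = 0.1795 x 10.33 = 1.85 M.

1.85 M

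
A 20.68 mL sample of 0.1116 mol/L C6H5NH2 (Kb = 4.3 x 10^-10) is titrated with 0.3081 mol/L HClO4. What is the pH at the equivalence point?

2.86

n(C6H5NH2) = 0.1116 x 0.02068 = 0.002308 mol; V(HClO4) at equivalence = 0.002308/0.3081 = 0.007491 L.
At equivalence the base is fully converted to C6H5NH3+; total volume = 0.02817 L, so [C6H5NH3+] = 0.002308/0.02817 = 0.08193 M.
Ka(C6H5NH3+) = Kw/Kb = 1.0e-14 / 4.3 x 10^-10 = 2.33e-5.
[H^+] = sqrt(Ka x [C6H5NH3+]) = sqrt(2.33e-5 x 0.08193) = 0.00138 M.
pH = -log(0.00138) = 2.86.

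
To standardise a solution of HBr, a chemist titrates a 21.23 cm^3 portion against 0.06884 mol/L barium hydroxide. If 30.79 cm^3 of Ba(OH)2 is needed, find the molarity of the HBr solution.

n(Ba(OH)2) delivered = 0.06884 x 0.03079 = 0.002120 mol.
The reaction is 2 HBr + 1 Ba(OH)2, so n(HBr) = 0.002120 x 2/1 = 0.004239 mol.
[HBr] = 0.004239 mol / 0.02123 L = 0.200 M.

0.200 M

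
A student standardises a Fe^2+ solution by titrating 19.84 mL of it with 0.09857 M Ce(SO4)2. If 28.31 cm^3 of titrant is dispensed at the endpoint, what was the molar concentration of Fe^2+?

n(Ce(SO4)2) = 0.09857 x 0.02831 = 0.002791 mol.
From the balanced equation, 1 mol Ce(SO4)2 reacts with 1 mol Fe^2+, so n(Fe^2+) = 0.002791 x 1/1 = 0.002791 mol.
[Fe^2+] = 0.002791 / 0.01984 L = 0.141 M.

0.141 M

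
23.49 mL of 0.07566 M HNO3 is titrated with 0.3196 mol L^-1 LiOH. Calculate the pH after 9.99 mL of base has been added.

n(acid) = 0.07566 x 0.02349 = 0.001777 mol; n(LiOH) added = 0.3196 x 0.009990 = 0.003193 mol.
Base is in excess by 0.003193 - 0.001777 = 0.001416 mol in a total volume of 0.03348 L.
[OH^-] = 0.001416/0.03348 = 0.04228 M, so pOH = 1.37 and pH = 14.00 - 1.37 = 12.63.

12.63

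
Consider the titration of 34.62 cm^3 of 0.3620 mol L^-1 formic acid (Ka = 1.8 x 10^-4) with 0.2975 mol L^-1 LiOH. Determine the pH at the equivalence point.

8.48

n(HCOOH) = 0.3620 x 0.03462 = 0.01253 mol; V(LiOH) at equivalence = 0.01253/0.2975 = 0.04213 L.
At equivalence all the acid is converted to HCOO-; total volume = 0.03462 + 0.04213 = 0.07675 L, so [HCOO-] = 0.01253/0.07675 = 0.1633 M.
Kb = Kw/Ka = 1.0e-14 / 1.8 x 10^-4 = 5.56e-11.
[OH^-] = sqrt(Kb x [HCOO-]) = sqrt(5.56e-11 x 0.1633) = 3.01e-6 M.
pOH = 5.52, so pH = 14.00 - 5.52 = 8.48.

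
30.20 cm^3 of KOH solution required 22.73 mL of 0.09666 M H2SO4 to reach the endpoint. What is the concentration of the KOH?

n(H2SO4) delivered = 0.09666 x 0.02273 = 0.002197 mol.
The reaction is 2 KOH + 1 H2SO4, so n(KOH) = 0.002197 x 2/1 = 0.004394 mol.
[KOH] = 0.004394 mol / 0.03020 L = 0.146 M.

0.146 M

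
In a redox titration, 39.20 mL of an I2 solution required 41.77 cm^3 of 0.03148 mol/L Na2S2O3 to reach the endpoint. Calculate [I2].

0.0168 M

n(Na2S2O3) = 0.03148 x 0.04177 = 0.001315 mol.
From the balanced equation, 2 mol Na2S2O3 reacts with 1 mol I2, so n(I2) = 0.001315 x 1/2 = 0.0006575 mol.
[I2] = 0.0006575 / 0.03920 L = 0.0168 M.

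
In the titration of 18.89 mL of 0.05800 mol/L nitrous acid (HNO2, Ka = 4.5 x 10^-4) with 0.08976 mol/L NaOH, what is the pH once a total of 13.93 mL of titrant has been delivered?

n(acid) = 0.05800 x 0.01889 = 0.001096 mol; n(NaOH) added = 0.08976 x 0.01393 = 0.001250 mol.
Base is in excess by 0.001250 - 0.001096 = 0.0001547 mol in a total volume of 0.03282 L.
[OH^-] = 0.0001547/0.03282 = 0.004715 M, so pOH = 2.33 and pH = 14.00 - 2.33 = 11.67.

11.67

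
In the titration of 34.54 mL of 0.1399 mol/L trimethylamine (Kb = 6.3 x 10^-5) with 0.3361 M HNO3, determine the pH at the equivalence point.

n((CH3)3N) = 0.1399 x 0.03454 = 0.004832 mol; V(HNO3) at equivalence = 0.004832/0.3361 = 0.01438 L.
At equivalence the base is fully converted to (CH3)3NH+; total volume = 0.04892 L, so [(CH3)3NH+] = 0.004832/0.04892 = 0.09878 M.
Ka((CH3)3NH+) = Kw/Kb = 1.0e-14 / 6.3 x 10^-5 = 1.59e-10.
[H^+] = sqrt(Ka x [(CH3)3NH+]) = sqrt(1.59e-10 x 0.09878) = 3.96e-6 M.
pH = -log(3.96e-6) = 5.40.

5.40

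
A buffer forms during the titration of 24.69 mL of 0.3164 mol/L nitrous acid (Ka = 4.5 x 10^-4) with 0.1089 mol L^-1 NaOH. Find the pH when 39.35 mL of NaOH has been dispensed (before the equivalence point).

3.43

Initial n(HNO2) = 0.3164 x 0.02469 = 0.007812 mol.
n(NaOH) added = 0.1089 x 0.03935 = 0.004285 mol, converting that many moles of HNO2 to NO2-.
Remaining n(HNO2) = 0.003527 mol; n(NO2-) = 0.004285 mol.
By Henderson-Hasselbalch, pH = pKa + log([A^-]/[HA]) = 3.35 + log(0.004285/0.003527) = 3.35 + (+0.08) = 3.43.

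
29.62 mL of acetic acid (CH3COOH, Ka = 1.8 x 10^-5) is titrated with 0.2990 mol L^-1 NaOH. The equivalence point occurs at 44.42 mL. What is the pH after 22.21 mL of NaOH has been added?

22.21 mL is exactly half the equivalence volume (44.42/2), i.e. the half-equivalence point.
There, n(HA) = n(A^-), so pH = pKa = -log(1.8 x 10^-5) = 4.74.

4.74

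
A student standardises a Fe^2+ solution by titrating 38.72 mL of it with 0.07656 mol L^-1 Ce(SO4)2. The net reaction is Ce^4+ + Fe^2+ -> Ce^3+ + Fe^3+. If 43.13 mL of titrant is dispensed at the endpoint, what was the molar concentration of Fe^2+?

n(Ce(SO4)2) = 0.07656 x 0.04313 = 0.003302 mol.
From the balanced equation, 1 mol Ce(SO4)2 reacts with 1 mol Fe^2+, so n(Fe^2+) = 0.003302 x 1/1 = 0.003302 mol.
[Fe^2+] = 0.003302 / 0.03872 L = 0.0853 M.

0.0853 M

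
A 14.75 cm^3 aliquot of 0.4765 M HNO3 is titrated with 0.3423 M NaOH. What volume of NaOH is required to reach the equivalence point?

20.5 mL

n(HNO3) = 0.4765 mol/L x 0.01475 L = 0.007028 mol.
At equivalence n(NaOH) = n(HNO3) = 0.007028 mol.
V(NaOH) = 0.007028 / 0.3423 = 0.02053 L = 20.5 mL.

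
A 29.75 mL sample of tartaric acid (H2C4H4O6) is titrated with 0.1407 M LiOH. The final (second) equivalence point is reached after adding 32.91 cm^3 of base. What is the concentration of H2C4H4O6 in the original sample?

n(LiOH) = 0.1407 x 0.03291 = 0.004630 mol.
At the final (second) equivalence point, 2 mol OH^- react per mol H2C4H4O6, so n(H2C4H4O6) = 0.004630 / 2 = 0.002315 mol.
[H2C4H4O6] = 0.002315 / 0.02975 L = 0.0778 M.

0.0778 M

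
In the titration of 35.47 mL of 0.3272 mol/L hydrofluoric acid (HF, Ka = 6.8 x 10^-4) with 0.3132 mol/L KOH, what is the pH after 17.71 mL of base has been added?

3.13

Initial n(HF) = 0.3272 x 0.03547 = 0.01161 mol.
n(KOH) added = 0.3132 x 0.01771 = 0.005547 mol, converting that many moles of HF to F-.
Remaining n(HF) = 0.006059 mol; n(F-) = 0.005547 mol.
By Henderson-Hasselbalch, pH = pKa + log([A^-]/[HA]) = 3.17 + log(0.005547/0.006059) = 3.17 + (-0.04) = 3.13.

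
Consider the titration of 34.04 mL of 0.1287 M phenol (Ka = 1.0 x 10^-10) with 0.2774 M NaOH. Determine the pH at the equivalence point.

n(C6H5OH) = 0.1287 x 0.03404 = 0.004381 mol; V(NaOH) at equivalence = 0.004381/0.2774 = 0.01579 L.
At equivalence all the acid is converted to C6H5O-; total volume = 0.03404 + 0.01579 = 0.04983 L, so [C6H5O-] = 0.004381/0.04983 = 0.08791 M.
Kb = Kw/Ka = 1.0e-14 / 1.0 x 10^-10 = 0.000100.
[OH^-] = sqrt(Kb x [C6H5O-]) = sqrt(0.000100 x 0.08791) = 0.00297 M.
pOH = 2.53, so pH = 14.00 - 2.53 = 11.47.

11.47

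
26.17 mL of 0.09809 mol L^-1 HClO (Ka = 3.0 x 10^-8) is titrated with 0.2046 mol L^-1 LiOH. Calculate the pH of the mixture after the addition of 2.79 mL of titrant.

Initial n(HClO) = 0.09809 x 0.02617 = 0.002567 mol.
n(LiOH) added = 0.2046 x 0.002790 = 0.0005708 mol, converting that many moles of HClO to ClO-.
Remaining n(HClO) = 0.001996 mol; n(ClO-) = 0.0005708 mol.
By Henderson-Hasselbalch, pH = pKa + log([A^-]/[HA]) = 7.52 + log(0.0005708/0.001996) = 7.52 + (-0.54) = 6.98.

6.98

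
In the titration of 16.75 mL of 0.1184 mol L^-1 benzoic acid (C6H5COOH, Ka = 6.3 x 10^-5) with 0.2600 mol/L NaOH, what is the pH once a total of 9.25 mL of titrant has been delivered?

12.21

n(acid) = 0.1184 x 0.01675 = 0.001983 mol; n(NaOH) added = 0.2600 x 0.009250 = 0.002405 mol.
Base is in excess by 0.002405 - 0.001983 = 0.0004218 mol in a total volume of 0.02600 L.
[OH^-] = 0.0004218/0.02600 = 0.01622 M, so pOH = 1.79 and pH = 14.00 - 1.79 = 12.21.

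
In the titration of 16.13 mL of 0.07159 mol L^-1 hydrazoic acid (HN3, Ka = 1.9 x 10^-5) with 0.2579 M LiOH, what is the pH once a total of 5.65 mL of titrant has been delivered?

12.14

n(acid) = 0.07159 x 0.01613 = 0.001155 mol; n(LiOH) added = 0.2579 x 0.005650 = 0.001457 mol.
Base is in excess by 0.001457 - 0.001155 = 0.0003024 mol in a total volume of 0.02178 L.
[OH^-] = 0.0003024/0.02178 = 0.01388 M, so pOH = 1.86 and pH = 14.00 - 1.86 = 12.14.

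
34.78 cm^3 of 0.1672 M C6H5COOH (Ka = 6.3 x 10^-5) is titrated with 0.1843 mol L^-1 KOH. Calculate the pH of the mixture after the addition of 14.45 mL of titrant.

4.13

Initial n(C6H5COOH) = 0.1672 x 0.03478 = 0.005815 mol.
n(KOH) added = 0.1843 x 0.01445 = 0.002663 mol, converting that many moles of C6H5COOH to C6H5COO-.
Remaining n(C6H5COOH) = 0.003152 mol; n(C6H5COO-) = 0.002663 mol.
By Henderson-Hasselbalch, pH = pKa + log([A^-]/[HA]) = 4.20 + log(0.002663/0.003152) = 4.20 + (-0.07) = 4.13.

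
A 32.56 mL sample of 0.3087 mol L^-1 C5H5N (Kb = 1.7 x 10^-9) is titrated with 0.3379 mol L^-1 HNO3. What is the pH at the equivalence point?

3.01

n(C5H5N) = 0.3087 x 0.03256 = 0.01005 mol; V(HNO3) at equivalence = 0.01005/0.3379 = 0.02975 L.
At equivalence the base is fully converted to C5H5NH+; total volume = 0.06231 L, so [C5H5NH+] = 0.01005/0.06231 = 0.1613 M.
Ka(C5H5NH+) = Kw/Kb = 1.0e-14 / 1.7 x 10^-9 = 5.88e-6.
[H^+] = sqrt(Ka x [C5H5NH+]) = sqrt(5.88e-6 x 0.1613) = 0.000974 M.
pH = -log(0.000974) = 3.01.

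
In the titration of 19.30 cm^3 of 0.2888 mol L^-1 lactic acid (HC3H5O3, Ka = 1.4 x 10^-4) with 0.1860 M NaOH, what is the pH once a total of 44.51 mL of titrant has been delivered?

n(acid) = 0.2888 x 0.01930 = 0.005574 mol; n(NaOH) added = 0.1860 x 0.04451 = 0.008279 mol.
Base is in excess by 0.008279 - 0.005574 = 0.002705 mol in a total volume of 0.06381 L.
[OH^-] = 0.002705/0.06381 = 0.04239 M, so pOH = 1.37 and pH = 14.00 - 1.37 = 12.63.

12.63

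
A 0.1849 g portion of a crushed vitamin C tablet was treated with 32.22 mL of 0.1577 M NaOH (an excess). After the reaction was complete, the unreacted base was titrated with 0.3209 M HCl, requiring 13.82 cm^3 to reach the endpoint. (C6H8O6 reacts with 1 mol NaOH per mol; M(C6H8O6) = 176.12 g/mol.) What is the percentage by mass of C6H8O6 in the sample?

Total n(NaOH) added = 0.1577 x 0.03222 = 0.005081 mol.
n(HCl) used = 0.3209 x 0.01382 = 0.004435 mol, which equals the excess n(NaOH).
So n(NaOH) consumed by the sample = 0.005081 - 0.004435 = 0.0006463 mol.
n(C6H8O6) = 0.0006463 / 1 = 0.0006463 mol.
mass C6H8O6 = 0.0006463 x 176.12 = 0.1138 g, so %C6H8O6 = 0.1138/0.1849 x 100 = 61.6%.

61.6%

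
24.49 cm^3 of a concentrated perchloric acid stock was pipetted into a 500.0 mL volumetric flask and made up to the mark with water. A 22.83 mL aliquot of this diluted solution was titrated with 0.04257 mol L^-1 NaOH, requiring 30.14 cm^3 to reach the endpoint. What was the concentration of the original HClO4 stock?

n(NaOH) = 0.04257 x 0.03014 = 0.001283 mol.
n(HClO4) in the aliquot = 0.001283 mol.
[diluted HClO4] = 0.001283 / 0.02283 = 0.05620 M.
Dilution factor = 500.0/24.49 = 20.42, so [stock] = 0.05620 x 20.42 = 1.15 M.

1.15 M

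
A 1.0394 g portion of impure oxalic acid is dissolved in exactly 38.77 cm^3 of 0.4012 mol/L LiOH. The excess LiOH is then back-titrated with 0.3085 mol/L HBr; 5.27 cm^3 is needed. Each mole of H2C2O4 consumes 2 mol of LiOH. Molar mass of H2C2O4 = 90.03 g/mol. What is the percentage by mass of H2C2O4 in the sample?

Total n(LiOH) added = 0.4012 x 0.03877 = 0.01555 mol.
n(HBr) used = 0.3085 x 0.005270 = 0.001626 mol, which equals the excess n(LiOH).
So n(LiOH) consumed by the sample = 0.01555 - 0.001626 = 0.01393 mol.
n(H2C2O4) = 0.01393 / 2 = 0.006964 mol.
mass H2C2O4 = 0.006964 x 90.03 = 0.6270 g, so %H2C2O4 = 0.6270/1.0394 x 100 = 60.3%.

60.3%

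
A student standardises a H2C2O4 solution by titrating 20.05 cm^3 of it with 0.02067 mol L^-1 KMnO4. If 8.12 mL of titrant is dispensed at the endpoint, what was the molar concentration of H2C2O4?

n(KMnO4) = 0.02067 x 0.008120 = 0.0001678 mol.
From the balanced equation, 2 mol KMnO4 reacts with 5 mol H2C2O4, so n(H2C2O4) = 0.0001678 x 5/2 = 0.0004196 mol.
[H2C2O4] = 0.0004196 / 0.02005 L = 0.0209 M.

0.0209 M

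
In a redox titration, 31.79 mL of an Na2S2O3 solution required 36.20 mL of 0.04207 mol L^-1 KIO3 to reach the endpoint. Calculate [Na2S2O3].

0.287 M

n(KIO3) = 0.04207 x 0.03620 = 0.001523 mol.
From the balanced equation, 1 mol KIO3 reacts with 6 mol Na2S2O3, so n(Na2S2O3) = 0.001523 x 6/1 = 0.009138 mol.
[Na2S2O3] = 0.009138 / 0.03179 L = 0.287 M.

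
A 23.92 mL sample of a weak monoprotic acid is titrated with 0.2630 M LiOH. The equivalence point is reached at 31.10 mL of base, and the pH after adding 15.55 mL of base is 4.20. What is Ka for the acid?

6.3 x 10^-5

15.55 mL is half of the equivalence volume, so this is the half-equivalence point where [HA] = [A^-].
At half-equivalence pH = pKa, so pKa = 4.20.
Ka = 10^(-4.20) = 6.3 x 10^-5.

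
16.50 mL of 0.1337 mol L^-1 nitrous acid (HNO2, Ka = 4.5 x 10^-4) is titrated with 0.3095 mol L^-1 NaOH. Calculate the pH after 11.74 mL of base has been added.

n(acid) = 0.1337 x 0.01650 = 0.002206 mol; n(NaOH) added = 0.3095 x 0.01174 = 0.003634 mol.
Base is in excess by 0.003634 - 0.002206 = 0.001427 mol in a total volume of 0.02824 L.
[OH^-] = 0.001427/0.02824 = 0.05055 M, so pOH = 1.30 and pH = 14.00 - 1.30 = 12.70.

12.70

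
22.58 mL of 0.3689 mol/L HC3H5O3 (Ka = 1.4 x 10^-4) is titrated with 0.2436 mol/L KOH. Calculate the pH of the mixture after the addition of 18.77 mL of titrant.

3.94

Initial n(HC3H5O3) = 0.3689 x 0.02258 = 0.008330 mol.
n(KOH) added = 0.2436 x 0.01877 = 0.004572 mol, converting that many moles of HC3H5O3 to C3H5O3-.
Remaining n(HC3H5O3) = 0.003757 mol; n(C3H5O3-) = 0.004572 mol.
By Henderson-Hasselbalch, pH = pKa + log([A^-]/[HA]) = 3.85 + log(0.004572/0.003757) = 3.85 + (+0.09) = 3.94.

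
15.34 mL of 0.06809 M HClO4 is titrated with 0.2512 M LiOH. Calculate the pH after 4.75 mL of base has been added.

11.87

n(acid) = 0.06809 x 0.01534 = 0.001045 mol; n(LiOH) added = 0.2512 x 0.004750 = 0.001193 mol.
Base is in excess by 0.001193 - 0.001045 = 0.0001487 mol in a total volume of 0.02009 L.
[OH^-] = 0.0001487/0.02009 = 0.007402 M, so pOH = 2.13 and pH = 14.00 - 2.13 = 11.87.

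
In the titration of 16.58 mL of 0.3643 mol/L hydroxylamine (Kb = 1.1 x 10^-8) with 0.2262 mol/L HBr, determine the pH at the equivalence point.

n(NH2OH) = 0.3643 x 0.01658 = 0.006040 mol; V(HBr) at equivalence = 0.006040/0.2262 = 0.02670 L.
At equivalence the base is fully converted to NH3OH+; total volume = 0.04328 L, so [NH3OH+] = 0.006040/0.04328 = 0.1396 M.
Ka(NH3OH+) = Kw/Kb = 1.0e-14 / 1.1 x 10^-8 = 9.09e-7.
[H^+] = sqrt(Ka x [NH3OH+]) = sqrt(9.09e-7 x 0.1396) = 0.000356 M.
pH = -log(0.000356) = 3.45.

3.45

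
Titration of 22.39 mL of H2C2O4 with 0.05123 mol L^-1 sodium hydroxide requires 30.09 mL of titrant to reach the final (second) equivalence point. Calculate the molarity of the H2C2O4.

0.0344 M

n(NaOH) = 0.05123 x 0.03009 = 0.001542 mol.
At the final (second) equivalence point, 2 mol OH^- react per mol H2C2O4, so n(H2C2O4) = 0.001542 / 2 = 0.0007708 mol.
[H2C2O4] = 0.0007708 / 0.02239 L = 0.0344 M.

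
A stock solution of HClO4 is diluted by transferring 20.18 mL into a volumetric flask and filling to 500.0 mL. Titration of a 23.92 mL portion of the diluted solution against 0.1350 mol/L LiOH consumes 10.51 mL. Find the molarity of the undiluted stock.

1.47 M

n(LiOH) = 0.1350 x 0.01051 = 0.001419 mol.
n(HClO4) in the aliquot = 0.001419 mol.
[diluted HClO4] = 0.001419 / 0.02392 = 0.05932 M.
Dilution factor = 500.0/20.18 = 24.78, so [stock] = 0.05932 x 24.78 = 1.47 M.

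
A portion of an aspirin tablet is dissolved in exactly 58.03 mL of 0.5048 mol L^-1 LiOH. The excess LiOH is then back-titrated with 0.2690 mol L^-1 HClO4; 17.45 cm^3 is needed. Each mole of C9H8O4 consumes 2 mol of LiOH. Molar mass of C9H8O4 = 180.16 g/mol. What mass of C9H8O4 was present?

2.22 g

Total n(LiOH) added = 0.5048 x 0.05803 = 0.02929 mol.
n(HClO4) used = 0.2690 x 0.01745 = 0.004694 mol, which equals the excess n(LiOH).
So n(LiOH) consumed by the sample = 0.02929 - 0.004694 = 0.02460 mol.
n(C9H8O4) = 0.02460 / 2 = 0.01230 mol.
mass = 0.01230 mol x 180.16 g/mol = 2.22 g.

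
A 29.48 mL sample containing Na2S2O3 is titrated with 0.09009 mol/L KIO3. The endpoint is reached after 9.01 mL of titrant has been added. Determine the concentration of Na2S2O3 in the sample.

0.165 M

n(KIO3) = 0.09009 x 0.009010 = 0.0008117 mol.
From the balanced equation, 1 mol KIO3 reacts with 6 mol Na2S2O3, so n(Na2S2O3) = 0.0008117 x 6/1 = 0.004870 mol.
[Na2S2O3] = 0.004870 / 0.02948 L = 0.165 M.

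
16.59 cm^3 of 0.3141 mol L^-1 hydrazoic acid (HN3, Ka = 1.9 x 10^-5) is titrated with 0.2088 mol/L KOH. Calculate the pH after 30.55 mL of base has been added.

n(acid) = 0.3141 x 0.01659 = 0.005211 mol; n(KOH) added = 0.2088 x 0.03055 = 0.006379 mol.
Base is in excess by 0.006379 - 0.005211 = 0.001168 mol in a total volume of 0.04714 L.
[OH^-] = 0.001168/0.04714 = 0.02478 M, so pOH = 1.61 and pH = 14.00 - 1.61 = 12.39.

12.39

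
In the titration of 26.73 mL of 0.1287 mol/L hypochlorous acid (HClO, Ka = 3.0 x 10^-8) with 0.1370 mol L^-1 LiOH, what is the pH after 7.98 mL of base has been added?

Initial n(HClO) = 0.1287 x 0.02673 = 0.003440 mol.
n(LiOH) added = 0.1370 x 0.007980 = 0.001093 mol, converting that many moles of HClO to ClO-.
Remaining n(HClO) = 0.002347 mol; n(ClO-) = 0.001093 mol.
By Henderson-Hasselbalch, pH = pKa + log([A^-]/[HA]) = 7.52 + log(0.001093/0.002347) = 7.52 + (-0.33) = 7.19.

7.19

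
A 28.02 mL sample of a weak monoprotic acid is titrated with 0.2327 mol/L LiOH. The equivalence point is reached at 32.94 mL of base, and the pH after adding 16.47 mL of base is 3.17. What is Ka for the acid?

6.8 x 10^-4

16.47 mL is half of the equivalence volume, so this is the half-equivalence point where [HA] = [A^-].
At half-equivalence pH = pKa, so pKa = 3.17.
Ka = 10^(-3.17) = 6.8 x 10^-4.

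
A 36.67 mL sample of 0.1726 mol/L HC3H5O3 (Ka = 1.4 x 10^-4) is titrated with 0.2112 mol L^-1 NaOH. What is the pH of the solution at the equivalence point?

n(HC3H5O3) = 0.1726 x 0.03667 = 0.006329 mol; V(NaOH) at equivalence = 0.006329/0.2112 = 0.02997 L.
At equivalence all the acid is converted to C3H5O3-; total volume = 0.03667 + 0.02997 = 0.06664 L, so [C3H5O3-] = 0.006329/0.06664 = 0.09498 M.
Kb = Kw/Ka = 1.0e-14 / 1.4 x 10^-4 = 7.14e-11.
[OH^-] = sqrt(Kb x [C3H5O3-]) = sqrt(7.14e-11 x 0.09498) = 2.60e-6 M.
pOH = 5.58, so pH = 14.00 - 5.58 = 8.42.

8.42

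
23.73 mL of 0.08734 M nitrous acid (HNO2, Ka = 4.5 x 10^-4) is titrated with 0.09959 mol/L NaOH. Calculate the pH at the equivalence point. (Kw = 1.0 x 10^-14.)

n(HNO2) = 0.08734 x 0.02373 = 0.002073 mol; V(NaOH) at equivalence = 0.002073/0.09959 = 0.02081 L.
At equivalence all the acid is converted to NO2-; total volume = 0.02373 + 0.02081 = 0.04454 L, so [NO2-] = 0.002073/0.04454 = 0.04653 M.
Kb = Kw/Ka = 1.0e-14 / 4.5 x 10^-4 = 2.22e-11.
[OH^-] = sqrt(Kb x [NO2-]) = sqrt(2.22e-11 x 0.04653) = 1.02e-6 M.
pOH = 5.99, so pH = 14.00 - 5.99 = 8.01.

8.01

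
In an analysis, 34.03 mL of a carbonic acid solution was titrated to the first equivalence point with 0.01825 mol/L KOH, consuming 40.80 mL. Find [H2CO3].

n(KOH) = 0.01825 x 0.04080 = 0.0007446 mol.
At the first equivalence point, 1 mol OH^- react per mol H2CO3, so n(H2CO3) = 0.0007446 / 1 = 0.0007446 mol.
[H2CO3] = 0.0007446 / 0.03403 L = 0.0219 M.

0.0219 M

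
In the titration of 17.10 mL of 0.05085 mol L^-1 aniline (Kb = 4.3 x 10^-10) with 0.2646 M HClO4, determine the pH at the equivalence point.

n(C6H5NH2) = 0.05085 x 0.01710 = 0.0008695 mol; V(HClO4) at equivalence = 0.0008695/0.2646 = 0.003286 L.
At equivalence the base is fully converted to C6H5NH3+; total volume = 0.02039 L, so [C6H5NH3+] = 0.0008695/0.02039 = 0.04265 M.
Ka(C6H5NH3+) = Kw/Kb = 1.0e-14 / 4.3 x 10^-10 = 2.33e-5.
[H^+] = sqrt(Ka x [C6H5NH3+]) = sqrt(2.33e-5 x 0.04265) = 0.000996 M.
pH = -log(0.000996) = 3.00.

3.00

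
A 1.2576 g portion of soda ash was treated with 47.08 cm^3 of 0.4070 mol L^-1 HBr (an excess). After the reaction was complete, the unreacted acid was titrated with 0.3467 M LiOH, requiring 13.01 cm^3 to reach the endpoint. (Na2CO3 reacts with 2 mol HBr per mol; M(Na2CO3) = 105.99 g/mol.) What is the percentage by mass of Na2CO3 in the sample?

61.7%

Total n(HBr) added = 0.4070 x 0.04708 = 0.01916 mol.
n(LiOH) used = 0.3467 x 0.01301 = 0.004511 mol, which equals the excess n(HBr).
So n(HBr) consumed by the sample = 0.01916 - 0.004511 = 0.01465 mol.
n(Na2CO3) = 0.01465 / 2 = 0.007325 mol.
mass Na2CO3 = 0.007325 x 105.99 = 0.7764 g, so %Na2CO3 = 0.7764/1.2576 x 100 = 61.7%.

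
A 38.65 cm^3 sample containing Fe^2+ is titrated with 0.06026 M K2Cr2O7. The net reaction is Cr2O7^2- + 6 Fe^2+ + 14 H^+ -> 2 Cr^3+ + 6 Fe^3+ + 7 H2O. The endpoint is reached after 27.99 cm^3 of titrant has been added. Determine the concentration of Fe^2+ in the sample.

0.262 M

n(K2Cr2O7) = 0.06026 x 0.02799 = 0.001687 mol.
From the balanced equation, 1 mol K2Cr2O7 reacts with 6 mol Fe^2+, so n(Fe^2+) = 0.001687 x 6/1 = 0.01012 mol.
[Fe^2+] = 0.01012 / 0.03865 L = 0.262 M.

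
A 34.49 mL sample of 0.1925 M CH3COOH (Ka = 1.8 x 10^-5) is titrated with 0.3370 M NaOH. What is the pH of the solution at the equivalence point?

n(CH3COOH) = 0.1925 x 0.03449 = 0.006639 mol; V(NaOH) at equivalence = 0.006639/0.3370 = 0.01970 L.
At equivalence all the acid is converted to CH3COO-; total volume = 0.03449 + 0.01970 = 0.05419 L, so [CH3COO-] = 0.006639/0.05419 = 0.1225 M.
Kb = Kw/Ka = 1.0e-14 / 1.8 x 10^-5 = 5.56e-10.
[OH^-] = sqrt(Kb x [CH3COO-]) = sqrt(5.56e-10 x 0.1225) = 8.25e-6 M.
pOH = 5.08, so pH = 14.00 - 5.08 = 8.92.

8.92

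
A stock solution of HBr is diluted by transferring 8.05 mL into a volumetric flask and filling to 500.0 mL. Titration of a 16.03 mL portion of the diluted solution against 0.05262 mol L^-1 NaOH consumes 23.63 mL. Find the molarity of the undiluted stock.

n(NaOH) = 0.05262 x 0.02363 = 0.001243 mol.
n(HBr) in the aliquot = 0.001243 mol.
[diluted HBr] = 0.001243 / 0.01603 = 0.07757 M.
Dilution factor = 500.0/8.050 = 62.11, so [stock] = 0.07757 x 62.11 = 4.82 M.

4.82 M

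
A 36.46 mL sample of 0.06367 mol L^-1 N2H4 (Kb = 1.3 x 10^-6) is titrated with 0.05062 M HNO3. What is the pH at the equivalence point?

n(N2H4) = 0.06367 x 0.03646 = 0.002321 mol; V(HNO3) at equivalence = 0.002321/0.05062 = 0.04586 L.
At equivalence the base is fully converted to N2H5+; total volume = 0.08232 L, so [N2H5+] = 0.002321/0.08232 = 0.02820 M.
Ka(N2H5+) = Kw/Kb = 1.0e-14 / 1.3 x 10^-6 = 7.69e-9.
[H^+] = sqrt(Ka x [N2H5+]) = sqrt(7.69e-9 x 0.02820) = 1.47e-5 M.
pH = -log(1.47e-5) = 4.83.

4.83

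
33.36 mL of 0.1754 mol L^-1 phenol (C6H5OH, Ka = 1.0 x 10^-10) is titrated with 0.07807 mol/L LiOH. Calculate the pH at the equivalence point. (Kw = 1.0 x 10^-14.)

n(C6H5OH) = 0.1754 x 0.03336 = 0.005851 mol; V(LiOH) at equivalence = 0.005851/0.07807 = 0.07495 L.
At equivalence all the acid is converted to C6H5O-; total volume = 0.03336 + 0.07495 = 0.1083 L, so [C6H5O-] = 0.005851/0.1083 = 0.05402 M.
Kb = Kw/Ka = 1.0e-14 / 1.0 x 10^-10 = 0.000100.
[OH^-] = sqrt(Kb x [C6H5O-]) = sqrt(0.000100 x 0.05402) = 0.00232 M.
pOH = 2.63, so pH = 14.00 - 2.63 = 11.37.

11.37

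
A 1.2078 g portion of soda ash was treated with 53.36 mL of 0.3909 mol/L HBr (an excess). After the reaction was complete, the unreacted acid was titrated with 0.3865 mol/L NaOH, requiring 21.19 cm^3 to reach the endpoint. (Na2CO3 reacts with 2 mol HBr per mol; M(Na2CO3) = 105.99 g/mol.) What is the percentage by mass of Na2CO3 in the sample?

Total n(HBr) added = 0.3909 x 0.05336 = 0.02086 mol.
n(NaOH) used = 0.3865 x 0.02119 = 0.008190 mol, which equals the excess n(HBr).
So n(HBr) consumed by the sample = 0.02086 - 0.008190 = 0.01267 mol.
n(Na2CO3) = 0.01267 / 2 = 0.006334 mol.
mass Na2CO3 = 0.006334 x 105.99 = 0.6714 g, so %Na2CO3 = 0.6714/1.2078 x 100 = 55.6%.

55.6%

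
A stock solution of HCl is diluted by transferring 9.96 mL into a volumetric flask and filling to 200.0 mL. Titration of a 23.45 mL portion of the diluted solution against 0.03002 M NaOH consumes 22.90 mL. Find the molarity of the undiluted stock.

n(NaOH) = 0.03002 x 0.02290 = 0.0006875 mol.
n(HCl) in the aliquot = 0.0006875 mol.
[diluted HCl] = 0.0006875 / 0.02345 = 0.02932 M.
Dilution factor = 200.0/9.960 = 20.08, so [stock] = 0.02932 x 20.08 = 0.589 M.

0.589 M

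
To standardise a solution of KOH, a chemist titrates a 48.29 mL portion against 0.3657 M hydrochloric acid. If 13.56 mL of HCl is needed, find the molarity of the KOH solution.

0.103 M

n(HCl) delivered = 0.3657 x 0.01356 = 0.004959 mol.
For a 1:1 reaction, n(KOH) = 0.004959 mol.
[KOH] = 0.004959 mol / 0.04829 L = 0.103 M.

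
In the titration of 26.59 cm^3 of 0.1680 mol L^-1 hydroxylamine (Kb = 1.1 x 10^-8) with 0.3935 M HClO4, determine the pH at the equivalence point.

n(NH2OH) = 0.1680 x 0.02659 = 0.004467 mol; V(HClO4) at equivalence = 0.004467/0.3935 = 0.01135 L.
At equivalence the base is fully converted to NH3OH+; total volume = 0.03794 L, so [NH3OH+] = 0.004467/0.03794 = 0.1177 M.
Ka(NH3OH+) = Kw/Kb = 1.0e-14 / 1.1 x 10^-8 = 9.09e-7.
[H^+] = sqrt(Ka x [NH3OH+]) = sqrt(9.09e-7 x 0.1177) = 0.000327 M.
pH = -log(0.000327) = 3.49.

3.49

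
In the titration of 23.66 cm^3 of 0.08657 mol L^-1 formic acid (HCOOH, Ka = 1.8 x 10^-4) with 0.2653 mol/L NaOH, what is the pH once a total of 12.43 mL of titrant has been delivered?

n(acid) = 0.08657 x 0.02366 = 0.002048 mol; n(NaOH) added = 0.2653 x 0.01243 = 0.003298 mol.
Base is in excess by 0.003298 - 0.002048 = 0.001249 mol in a total volume of 0.03609 L.
[OH^-] = 0.001249/0.03609 = 0.03462 M, so pOH = 1.46 and pH = 14.00 - 1.46 = 12.54.

12.54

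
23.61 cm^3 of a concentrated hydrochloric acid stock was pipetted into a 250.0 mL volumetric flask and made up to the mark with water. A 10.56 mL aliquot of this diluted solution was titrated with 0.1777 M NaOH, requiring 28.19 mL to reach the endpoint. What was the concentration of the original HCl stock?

n(NaOH) = 0.1777 x 0.02819 = 0.005009 mol.
n(HCl) in the aliquot = 0.005009 mol.
[diluted HCl] = 0.005009 / 0.01056 = 0.4744 M.
Dilution factor = 250.0/23.61 = 10.59, so [stock] = 0.4744 x 10.59 = 5.02 M.

5.02 M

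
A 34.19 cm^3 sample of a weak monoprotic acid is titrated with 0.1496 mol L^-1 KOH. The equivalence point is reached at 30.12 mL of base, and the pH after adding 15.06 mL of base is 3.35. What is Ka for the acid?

4.5 x 10^-4

15.06 mL is half of the equivalence volume, so this is the half-equivalence point where [HA] = [A^-].
At half-equivalence pH = pKa, so pKa = 3.35.
Ka = 10^(-3.35) = 4.5 x 10^-4.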